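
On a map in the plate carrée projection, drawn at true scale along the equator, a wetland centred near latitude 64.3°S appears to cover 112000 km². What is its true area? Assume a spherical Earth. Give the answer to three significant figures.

Plate carrée maps x = Rλ, y = Rφ. The meridian scale is h = 1 and the parallel scale is k = 1/cos φ = sec φ.
Areal scale = h·k = 1 × sec φ; at 64.3°, h = 1.000, k = 2.306, so h·k = 2.306.
True area = apparent / (areal scale) = 112000 / 2.306 ≈ 48600 km².

48600 km²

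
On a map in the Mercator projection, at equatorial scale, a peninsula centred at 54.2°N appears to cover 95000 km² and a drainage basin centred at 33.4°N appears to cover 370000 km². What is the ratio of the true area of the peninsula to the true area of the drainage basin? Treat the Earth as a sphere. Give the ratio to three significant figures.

0.126

Mercator's areal exaggeration is sec²φ; hence true area = (apparent area) · cos²φ.
True area of peninsula: 95000 × cos²(54.2°) = 95000 × 0.3422 = 32510 km².
True area of drainage basin: 370000 × cos²(33.4°) = 370000 × 0.6970 = 257900 km².
Ratio = 32510 / 257900 ≈ 0.126.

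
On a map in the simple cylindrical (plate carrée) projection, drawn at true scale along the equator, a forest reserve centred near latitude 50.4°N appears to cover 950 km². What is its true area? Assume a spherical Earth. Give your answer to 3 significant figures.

606 km²

Plate carrée maps x = Rλ, y = Rφ. The meridian scale is h = 1 and the parallel scale is k = 1/cos φ = sec φ.
Areal scale = h·k = 1 × sec φ; at 50.4°, h = 1.000, k = 1.569, so h·k = 1.569.
True area = apparent / (areal scale) = 950 / 1.569 ≈ 606 km².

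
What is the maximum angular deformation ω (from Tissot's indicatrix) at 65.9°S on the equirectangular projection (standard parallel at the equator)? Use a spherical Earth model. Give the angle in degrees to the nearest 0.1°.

49.7°

Plate carrée maps x = Rλ, y = Rφ. The meridian scale is h = 1 and the parallel scale is k = 1/cos φ = sec φ.
At 65.9°: h = 1.000, k = 2.449; principal scales a = 2.449, b = 1.000.
sin(ω/2) = (a − b)/(a + b) = 1.449/3.449 = 0.4201, so ω = 2 arcsin(0.4201) ≈ 49.7°.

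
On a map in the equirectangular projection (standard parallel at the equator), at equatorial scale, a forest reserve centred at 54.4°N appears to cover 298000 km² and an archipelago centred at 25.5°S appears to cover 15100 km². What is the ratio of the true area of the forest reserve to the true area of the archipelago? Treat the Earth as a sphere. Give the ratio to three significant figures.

12.7

On the plate carrée, areal scale = h·k = 1 × sec φ, so true area = apparent × cos φ.
True area of forest reserve: 298000 × cos(54.4°) = 298000 × 0.5821 = 173500 km².
True area of archipelago: 15100 × cos(25.5°) = 15100 × 0.9026 = 13630 km².
Ratio = 173500 / 13630 ≈ 12.7.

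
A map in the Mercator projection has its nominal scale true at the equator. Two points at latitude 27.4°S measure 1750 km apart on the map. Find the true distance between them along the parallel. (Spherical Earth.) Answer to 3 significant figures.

For Mercator, h = k = sec φ (a conformal cylindrical projection has a single point scale, 1/cos φ).
Along the parallel at 27.4°, map distances are exaggerated by k = sec 27.4° = 1.126.
True distance = 1750 / 1.126 = 1750 × cos 27.4° ≈ 1550 km.

1550 km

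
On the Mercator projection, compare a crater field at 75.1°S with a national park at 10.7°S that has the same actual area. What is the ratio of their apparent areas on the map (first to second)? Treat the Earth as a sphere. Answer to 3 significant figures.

On Mercator, area is exaggerated by sec²φ = 1/cos²φ.
At 75.1°: sec²(75.1°) = 1/0.2571² = 15.12.
At 10.7°: sec²(10.7°) = 1/0.9826² = 1.036.
Ratio = 15.12/1.036 = cos²(10.7°)/cos²(75.1°) ≈ 14.6.

14.6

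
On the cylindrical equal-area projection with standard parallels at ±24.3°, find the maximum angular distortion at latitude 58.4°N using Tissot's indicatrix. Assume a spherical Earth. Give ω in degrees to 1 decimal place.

60.4°

Cylindrical equal-area (φ₀ = 24.3°): h = cos φ / cos 24.3° along meridians, k = cos 24.3° / cos φ along parallels; h·k = 1.
At 58.4°: h = 0.5749, k = 1.739; principal scales a = 1.739, b = 0.5749.
sin(ω/2) = (a − b)/(a + b) = 1.164/2.314 = 0.5032, so ω = 2 arcsin(0.5032) ≈ 60.4°.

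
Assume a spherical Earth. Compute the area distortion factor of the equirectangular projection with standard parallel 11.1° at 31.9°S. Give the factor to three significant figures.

In the equirectangular projection with standard parallel φ₀ = 11.1° (x = Rλ cos φ₀, y = Rφ), meridians are true-scale (h = 1) and the parallel scale is k = cos φ₀ / cos φ.
Areal scale = h·k = 1 × cos φ₀ / cos φ; at 31.9°, h = 1.000, k = 1.156, so h·k = 1.156.

1.16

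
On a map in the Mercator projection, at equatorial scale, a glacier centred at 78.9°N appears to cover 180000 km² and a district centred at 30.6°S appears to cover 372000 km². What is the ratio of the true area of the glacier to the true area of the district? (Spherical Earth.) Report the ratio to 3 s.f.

0.0242

Mercator's areal exaggeration is sec²φ; hence true area = (apparent area) · cos²φ.
True area of glacier: 180000 × cos²(78.9°) = 180000 × 0.03706 = 6672 km².
True area of district: 372000 × cos²(30.6°) = 372000 × 0.7409 = 275600 km².
Ratio = 6672 / 275600 ≈ 0.0242.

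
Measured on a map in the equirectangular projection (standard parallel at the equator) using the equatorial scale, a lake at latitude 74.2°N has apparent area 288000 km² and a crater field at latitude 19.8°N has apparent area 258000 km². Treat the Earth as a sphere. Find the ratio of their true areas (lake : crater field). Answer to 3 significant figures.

0.323

Plate carrée has h = 1 and k = sec φ, giving areal scale sec φ; true area = (apparent area) · cos φ.
True area of lake: 288000 × cos(74.2°) = 288000 × 0.2723 = 78420 km².
True area of crater field: 258000 × cos(19.8°) = 258000 × 0.9409 = 242700 km².
Ratio = 78420 / 242700 ≈ 0.323.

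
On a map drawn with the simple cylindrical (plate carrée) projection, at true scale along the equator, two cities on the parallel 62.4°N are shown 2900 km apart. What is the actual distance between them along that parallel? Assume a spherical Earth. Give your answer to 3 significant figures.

Plate carrée maps x = Rλ, y = Rφ. The meridian scale is h = 1 and the parallel scale is k = 1/cos φ = sec φ.
Along the parallel at 62.4°, map distances are exaggerated by k = sec 62.4° = 2.158.
True distance = 2900 / 2.158 = 2900 × cos 62.4° ≈ 1340 km.

1340 km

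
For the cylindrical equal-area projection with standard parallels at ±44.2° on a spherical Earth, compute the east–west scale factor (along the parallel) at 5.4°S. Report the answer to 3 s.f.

0.720

Cylindrical equal-area (φ₀ = 44.2°): h = cos φ / cos 44.2° along meridians, k = cos 44.2° / cos φ along parallels; h·k = 1.
k = cos 44.2° / cos 5.4° = 0.7169/0.9956 = 0.7201.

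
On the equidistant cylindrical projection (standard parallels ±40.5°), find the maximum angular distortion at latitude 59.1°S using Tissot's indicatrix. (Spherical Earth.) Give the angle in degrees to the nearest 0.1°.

22.3°

With standard parallel φ₀ = 40.5°, the equirectangular projection gives x = Rλ cos φ₀, y = Rφ, so h = 1 and k = cos 40.5° / cos φ.
At 59.1°: h = 1.000, k = 1.481; principal scales a = 1.481, b = 1.000.
sin(ω/2) = (a − b)/(a + b) = 0.4807/2.481 = 0.1938, so ω = 2 arcsin(0.1938) ≈ 22.3°.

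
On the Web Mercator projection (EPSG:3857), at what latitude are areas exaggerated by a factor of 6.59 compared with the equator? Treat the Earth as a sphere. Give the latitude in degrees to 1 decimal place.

Mercator areal scale is sec²φ.
sec²φ = 6.59  ⇒  cos²φ = 0.1517  ⇒  cos φ = 0.3895.
φ = arccos(0.3895) ≈ 67.1°.

67.1°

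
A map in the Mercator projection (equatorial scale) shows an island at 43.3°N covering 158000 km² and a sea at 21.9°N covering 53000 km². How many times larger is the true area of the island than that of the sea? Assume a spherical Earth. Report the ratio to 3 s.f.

On Mercator the areal scale is sec²φ, so true area = apparent × cos²φ.
True area of island: 158000 × cos²(43.3°) = 158000 × 0.5297 = 83690 km².
True area of sea: 53000 × cos²(21.9°) = 53000 × 0.8609 = 45630 km².
Ratio = 83690 / 45630 ≈ 1.83.

1.83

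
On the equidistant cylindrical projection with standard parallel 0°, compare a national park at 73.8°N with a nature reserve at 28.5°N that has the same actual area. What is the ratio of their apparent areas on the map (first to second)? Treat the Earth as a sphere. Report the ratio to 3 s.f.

3.15

In the plate carrée (x = Rλ, y = Rφ), meridians are true-scale (h = 1) and parallels are stretched by k = sec φ.
Areal scale at 73.8°: h·k = 1.000 × 3.584 = 3.584.
Areal scale at 28.5°: h·k = 1.000 × 1.138 = 1.138.
Ratio = 3.584/1.138 ≈ 3.15.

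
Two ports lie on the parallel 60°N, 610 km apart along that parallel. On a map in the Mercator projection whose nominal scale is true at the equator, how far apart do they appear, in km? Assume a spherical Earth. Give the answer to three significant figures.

1220 km

Mercator is conformal, so the point scale is isotropic: h = k = sec φ = 1/cos φ.
Along the parallel, k = sec 60° = 1/0.5000 = 2.000.
Map distance = 610 × 2.000 ≈ 1220 km.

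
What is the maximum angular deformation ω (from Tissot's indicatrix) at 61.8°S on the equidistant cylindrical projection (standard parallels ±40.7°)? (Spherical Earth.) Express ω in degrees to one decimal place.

The equidistant cylindrical projection with φ₀ = 40.7° has h = 1 (meridians true) and k = cos φ₀ / cos φ along parallels.
At 61.8°: h = 1.000, k = 1.604; principal scales a = 1.604, b = 1.000.
sin(ω/2) = (a − b)/(a + b) = 0.6043/2.604 = 0.2321, so ω = 2 arcsin(0.2321) ≈ 26.8°.

26.8°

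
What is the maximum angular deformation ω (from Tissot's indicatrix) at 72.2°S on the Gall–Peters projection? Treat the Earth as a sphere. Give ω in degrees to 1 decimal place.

The Gall–Peters projection is cylindrical equal-area with φ₀ = 45°. For cylindrical equal-area with standard parallel φ₀, h = cos φ / cos φ₀ and k = cos φ₀ / cos φ, so h·k = 1.
At 72.2°: h = 0.4323, k = 2.313; principal scales a = 2.313, b = 0.4323.
sin(ω/2) = (a − b)/(a + b) = 1.881/2.745 = 0.6851, so ω = 2 arcsin(0.6851) ≈ 86.5°.

86.5°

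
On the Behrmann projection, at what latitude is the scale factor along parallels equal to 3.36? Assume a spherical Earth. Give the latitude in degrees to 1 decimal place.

75.1°

Behrmann is a cylindrical equal-area projection with standard parallels at ±30°. A cylindrical equal-area projection with standard parallel φ₀ has meridian scale h = cos φ / cos φ₀ and parallel scale k = cos φ₀ / cos φ (so areas are preserved, h·k = 1).
k = cos φ₀ / cos φ = 3.36  ⇒  cos φ = cos 30° / 3.36 = 0.2577.
φ = arccos(0.2577) ≈ 75.1°.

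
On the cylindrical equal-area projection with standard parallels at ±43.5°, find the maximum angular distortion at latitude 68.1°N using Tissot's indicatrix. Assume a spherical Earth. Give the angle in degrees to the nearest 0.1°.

A cylindrical equal-area projection with standard parallel φ₀ has meridian scale h = cos φ / cos φ₀ and parallel scale k = cos φ₀ / cos φ (so areas are preserved, h·k = 1).
At 68.1°: h = 0.5142, k = 1.945; principal scales a = 1.945, b = 0.5142.
sin(ω/2) = (a − b)/(a + b) = 1.431/2.459 = 0.5818, so ω = 2 arcsin(0.5818) ≈ 71.2°.

71.2°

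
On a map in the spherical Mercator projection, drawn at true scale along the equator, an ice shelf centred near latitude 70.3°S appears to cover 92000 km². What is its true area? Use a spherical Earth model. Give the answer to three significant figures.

10500 km²

Mercator is conformal, so the point scale is isotropic: h = k = sec φ = 1/cos φ.
Areal scale = k² = sec²φ = 1/cos²(70.3°) = 1/0.3371² = 8.800.
True area = apparent / (areal scale) = 92000 / 8.800 ≈ 10500 km².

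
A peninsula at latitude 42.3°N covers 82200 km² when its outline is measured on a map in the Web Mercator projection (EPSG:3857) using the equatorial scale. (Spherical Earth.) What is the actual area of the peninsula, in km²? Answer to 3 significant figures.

The Mercator projection is conformal; its linear scale factor is the same in every direction and equals sec φ = 1/cos φ.
Areal scale = k² = sec²φ = 1/cos²(42.3°) = 1/0.7396² = 1.828.
True area = apparent / (areal scale) = 82200 / 1.828 ≈ 45000 km².

45000 km²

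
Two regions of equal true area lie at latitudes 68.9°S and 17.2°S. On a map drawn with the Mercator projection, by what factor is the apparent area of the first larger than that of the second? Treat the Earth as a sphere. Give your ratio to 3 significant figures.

On Mercator, area is exaggerated by sec²φ = 1/cos²φ.
At 68.9°: sec²(68.9°) = 1/0.3600² = 7.716.
At 17.2°: sec²(17.2°) = 1/0.9553² = 1.096.
Ratio = 7.716/1.096 = cos²(17.2°)/cos²(68.9°) ≈ 7.04.

7.04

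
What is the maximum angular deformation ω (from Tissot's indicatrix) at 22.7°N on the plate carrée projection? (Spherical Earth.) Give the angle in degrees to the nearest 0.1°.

Plate carrée maps x = Rλ, y = Rφ. The meridian scale is h = 1 and the parallel scale is k = 1/cos φ = sec φ.
At 22.7°: h = 1.000, k = 1.084; principal scales a = 1.084, b = 1.000.
sin(ω/2) = (a − b)/(a + b) = 0.08397/2.084 = 0.04029, so ω = 2 arcsin(0.04029) ≈ 4.6°.

4.6°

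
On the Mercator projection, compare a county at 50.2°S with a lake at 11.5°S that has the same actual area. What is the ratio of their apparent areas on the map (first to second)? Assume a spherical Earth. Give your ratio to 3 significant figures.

2.34

Mercator is conformal with k = sec φ, so areal scale = k² = sec²φ.
At 50.2°: sec²(50.2°) = 1/0.6401² = 2.441.
At 11.5°: sec²(11.5°) = 1/0.9799² = 1.041.
Ratio = 2.441/1.041 = cos²(11.5°)/cos²(50.2°) ≈ 2.34.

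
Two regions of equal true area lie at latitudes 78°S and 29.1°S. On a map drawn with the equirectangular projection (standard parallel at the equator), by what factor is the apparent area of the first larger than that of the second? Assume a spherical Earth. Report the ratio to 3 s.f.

4.20

Plate carrée maps x = Rλ, y = Rφ. The meridian scale is h = 1 and the parallel scale is k = 1/cos φ = sec φ.
Areal scale at 78°: h·k = 1.000 × 4.810 = 4.810.
Areal scale at 29.1°: h·k = 1.000 × 1.144 = 1.144.
Ratio = 4.810/1.144 ≈ 4.20.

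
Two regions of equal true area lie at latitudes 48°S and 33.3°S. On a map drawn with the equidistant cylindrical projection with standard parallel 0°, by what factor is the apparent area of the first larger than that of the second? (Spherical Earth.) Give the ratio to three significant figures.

1.25

In the plate carrée (x = Rλ, y = Rφ), meridians are true-scale (h = 1) and parallels are stretched by k = sec φ.
Areal scale at 48°: h·k = 1.000 × 1.494 = 1.494.
Areal scale at 33.3°: h·k = 1.000 × 1.196 = 1.196.
Ratio = 1.494/1.196 ≈ 1.25.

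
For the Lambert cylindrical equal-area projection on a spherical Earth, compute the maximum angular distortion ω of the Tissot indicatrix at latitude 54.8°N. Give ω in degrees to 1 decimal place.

60.2°

The Lambert cylindrical equal-area projection is the cylindrical equal-area projection with its standard parallel at the equator (φ₀ = 0). A cylindrical equal-area projection with standard parallel φ₀ has meridian scale h = cos φ / cos φ₀ and parallel scale k = cos φ₀ / cos φ (so areas are preserved, h·k = 1).
At 54.8°: h = 0.5764, k = 1.735; principal scales a = 1.735, b = 0.5764.
sin(ω/2) = (a − b)/(a + b) = 1.158/2.311 = 0.5012, so ω = 2 arcsin(0.5012) ≈ 60.2°.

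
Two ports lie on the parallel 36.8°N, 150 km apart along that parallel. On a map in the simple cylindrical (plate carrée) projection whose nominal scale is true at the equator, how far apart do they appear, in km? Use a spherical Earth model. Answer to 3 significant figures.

In the plate carrée (x = Rλ, y = Rφ), meridians are true-scale (h = 1) and parallels are stretched by k = sec φ.
Along the parallel, k = sec 36.8° = 1/0.8007 = 1.249.
Map distance = 150 × 1.249 ≈ 187 km.

187 km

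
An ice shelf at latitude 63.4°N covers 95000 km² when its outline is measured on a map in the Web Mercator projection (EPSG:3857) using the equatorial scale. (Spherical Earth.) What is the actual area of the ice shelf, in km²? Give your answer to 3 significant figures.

Mercator is conformal, so the point scale is isotropic: h = k = sec φ = 1/cos φ.
Areal scale = k² = sec²φ = 1/cos²(63.4°) = 1/0.4478² = 4.988.
True area = apparent / (areal scale) = 95000 / 4.988 ≈ 19000 km².

19000 km²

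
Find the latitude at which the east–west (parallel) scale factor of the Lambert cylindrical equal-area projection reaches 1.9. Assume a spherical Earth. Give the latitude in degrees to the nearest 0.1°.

58.2°

The Lambert cylindrical equal-area projection is the cylindrical equal-area projection with its standard parallel at the equator (φ₀ = 0). For cylindrical equal-area with standard parallel φ₀, h = cos φ / cos φ₀ and k = cos φ₀ / cos φ, so h·k = 1.
k = cos φ₀ / cos φ = 1.9  ⇒  cos φ = cos 0° / 1.9 = 0.5263.
φ = arccos(0.5263) ≈ 58.2°.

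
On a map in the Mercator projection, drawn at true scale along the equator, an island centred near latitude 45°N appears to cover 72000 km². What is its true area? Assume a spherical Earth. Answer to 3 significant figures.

36000 km²

The Mercator projection is conformal; its linear scale factor is the same in every direction and equals sec φ = 1/cos φ.
Areal scale = k² = sec²φ = 1/cos²(45°) = 1/0.7071² = 2.000.
True area = apparent / (areal scale) = 72000 / 2.000 ≈ 36000 km².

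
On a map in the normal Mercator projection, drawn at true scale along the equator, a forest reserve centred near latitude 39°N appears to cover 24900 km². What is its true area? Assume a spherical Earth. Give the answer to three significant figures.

15000 km²

The Mercator projection is conformal; its linear scale factor is the same in every direction and equals sec φ = 1/cos φ.
Areal scale = k² = sec²φ = 1/cos²(39°) = 1/0.7771² = 1.656.
True area = apparent / (areal scale) = 24900 / 1.656 ≈ 15000 km².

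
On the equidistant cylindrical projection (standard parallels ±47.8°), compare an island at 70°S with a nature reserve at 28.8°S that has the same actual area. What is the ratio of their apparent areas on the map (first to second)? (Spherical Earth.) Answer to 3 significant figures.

The equidistant cylindrical projection with φ₀ = 47.8° has h = 1 (meridians true) and k = cos φ₀ / cos φ along parallels.
Areal scale at 70°: h·k = 1.000 × 1.964 = 1.964.
Areal scale at 28.8°: h·k = 1.000 × 0.7665 = 0.7665.
Ratio = 1.964/0.7665 ≈ 2.56.

2.56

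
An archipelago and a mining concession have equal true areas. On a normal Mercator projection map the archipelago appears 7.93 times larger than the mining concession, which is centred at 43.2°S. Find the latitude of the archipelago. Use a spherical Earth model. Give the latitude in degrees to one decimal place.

75.0°

Mercator areal scale is sec²φ, so apparent-area ratio = sec²φ₁ / sec²φ₂ = cos²φ₂ / cos²φ₁.
cos²φ₂ / cos²φ₁ = 7.93  ⇒  cos φ₁ = cos 43.2° / √7.93 = 0.7290/2.816 = 0.2589.
φ₁ = arccos(0.2589) ≈ 75.0°.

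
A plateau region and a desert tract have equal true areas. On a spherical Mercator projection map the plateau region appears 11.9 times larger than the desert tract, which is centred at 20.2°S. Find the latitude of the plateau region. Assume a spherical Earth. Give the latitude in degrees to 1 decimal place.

On Mercator, (apparent₁)/(apparent₂) = sec²φ₁ / sec²φ₂ when true areas are equal.
cos²φ₂ / cos²φ₁ = 11.9  ⇒  cos φ₁ = cos 20.2° / √11.9 = 0.9385/3.450 = 0.2721.
φ₁ = arccos(0.2721) ≈ 74.2°.

74.2°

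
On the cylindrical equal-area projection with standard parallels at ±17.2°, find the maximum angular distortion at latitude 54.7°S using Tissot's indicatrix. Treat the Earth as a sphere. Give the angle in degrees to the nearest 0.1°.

55.3°

A cylindrical equal-area projection with standard parallel φ₀ has meridian scale h = cos φ / cos φ₀ and parallel scale k = cos φ₀ / cos φ (so areas are preserved, h·k = 1).
At 54.7°: h = 0.6049, k = 1.653; principal scales a = 1.653, b = 0.6049.
sin(ω/2) = (a − b)/(a + b) = 1.048/2.258 = 0.4642, so ω = 2 arcsin(0.4642) ≈ 55.3°.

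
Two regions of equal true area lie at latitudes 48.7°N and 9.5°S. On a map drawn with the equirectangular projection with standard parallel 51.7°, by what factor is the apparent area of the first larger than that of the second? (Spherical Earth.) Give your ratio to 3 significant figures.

With standard parallel φ₀ = 51.7°, the equirectangular projection gives x = Rλ cos φ₀, y = Rφ, so h = 1 and k = cos 51.7° / cos φ.
Areal scale at 48.7°: h·k = 1.000 × 0.9391 = 0.9391.
Areal scale at 9.5°: h·k = 1.000 × 0.6284 = 0.6284.
Ratio = 0.9391/0.6284 ≈ 1.49.

1.49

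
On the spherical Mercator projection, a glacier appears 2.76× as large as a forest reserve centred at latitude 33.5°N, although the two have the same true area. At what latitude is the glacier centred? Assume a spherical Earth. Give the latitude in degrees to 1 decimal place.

59.9°

For equal true areas on Mercator, apparent areas scale as sec²φ, so the ratio is cos²φ₂ / cos²φ₁.
cos²φ₂ / cos²φ₁ = 2.76  ⇒  cos φ₁ = cos 33.5° / √2.76 = 0.8339/1.661 = 0.5019.
φ₁ = arccos(0.5019) ≈ 59.9°.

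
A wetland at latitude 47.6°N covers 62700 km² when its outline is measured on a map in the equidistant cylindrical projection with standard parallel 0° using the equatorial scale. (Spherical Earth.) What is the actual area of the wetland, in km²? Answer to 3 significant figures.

In the plate carrée (x = Rλ, y = Rφ), meridians are true-scale (h = 1) and parallels are stretched by k = sec φ.
Areal scale = h·k = 1 × sec φ; at 47.6°, h = 1.000, k = 1.483, so h·k = 1.483.
True area = apparent / (areal scale) = 62700 / 1.483 ≈ 42300 km².

42300 km²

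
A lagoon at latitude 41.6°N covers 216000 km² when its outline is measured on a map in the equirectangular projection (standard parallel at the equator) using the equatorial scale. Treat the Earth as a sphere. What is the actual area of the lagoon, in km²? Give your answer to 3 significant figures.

For the equirectangular projection with φ₀ = 0 (plate carrée), h = 1 along meridians and k = sec φ along parallels.
Areal scale = h·k = 1 × sec φ; at 41.6°, h = 1.000, k = 1.337, so h·k = 1.337.
True area = apparent / (areal scale) = 216000 / 1.337 ≈ 162000 km².

162000 km²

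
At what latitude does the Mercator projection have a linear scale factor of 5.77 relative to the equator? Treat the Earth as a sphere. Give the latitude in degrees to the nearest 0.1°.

80.0°

Mercator scale is k = sec φ = 1/cos φ.
1/cos φ = 5.77  ⇒  cos φ = 0.1733  ⇒  φ = arccos(0.1733) ≈ 80.0°.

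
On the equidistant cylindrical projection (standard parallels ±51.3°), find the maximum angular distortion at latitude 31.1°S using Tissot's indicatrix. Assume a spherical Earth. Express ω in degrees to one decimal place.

With standard parallel φ₀ = 51.3°, the equirectangular projection gives x = Rλ cos φ₀, y = Rφ, so h = 1 and k = cos 51.3° / cos φ.
At 31.1°: h = 1.000, k = 0.7302; principal scales a = 1.000, b = 0.7302.
sin(ω/2) = (a − b)/(a + b) = 0.2698/1.730 = 0.1559, so ω = 2 arcsin(0.1559) ≈ 17.9°.

17.9°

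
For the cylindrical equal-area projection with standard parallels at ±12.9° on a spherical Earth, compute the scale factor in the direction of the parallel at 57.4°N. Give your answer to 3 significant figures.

1.81

For cylindrical equal-area with standard parallel φ₀, h = cos φ / cos φ₀ and k = cos φ₀ / cos φ, so h·k = 1.
k = cos 12.9° / cos 57.4° = 0.9748/0.5388 = 1.809.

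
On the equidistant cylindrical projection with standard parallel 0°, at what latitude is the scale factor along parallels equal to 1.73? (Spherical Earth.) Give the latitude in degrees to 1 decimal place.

Plate carrée: h = 1, k = sec φ along parallels.
sec φ = 1.73  ⇒  cos φ = 0.5780  ⇒  φ ≈ 54.7°.

54.7°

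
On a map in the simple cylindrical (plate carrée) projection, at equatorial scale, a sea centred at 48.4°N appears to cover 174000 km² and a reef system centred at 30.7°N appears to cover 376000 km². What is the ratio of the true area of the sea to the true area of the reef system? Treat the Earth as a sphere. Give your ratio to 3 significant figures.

On the plate carrée, areal scale = h·k = 1 × sec φ, so true area = apparent × cos φ.
True area of sea: 174000 × cos(48.4°) = 174000 × 0.6639 = 115500 km².
True area of reef system: 376000 × cos(30.7°) = 376000 × 0.8599 = 323300 km².
Ratio = 115500 / 323300 ≈ 0.357.

0.357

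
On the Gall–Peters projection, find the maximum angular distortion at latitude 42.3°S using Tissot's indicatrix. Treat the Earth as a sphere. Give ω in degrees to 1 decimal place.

5.2°

Gall–Peters is a cylindrical equal-area projection with standard parallels at ±45°. Cylindrical equal-area (φ₀ = 45°): h = cos φ / cos 45° along meridians, k = cos 45° / cos φ along parallels; h·k = 1.
At 42.3°: h = 1.046, k = 0.9560; principal scales a = 1.046, b = 0.9560.
sin(ω/2) = (a − b)/(a + b) = 0.08997/2.002 = 0.04494, so ω = 2 arcsin(0.04494) ≈ 5.2°.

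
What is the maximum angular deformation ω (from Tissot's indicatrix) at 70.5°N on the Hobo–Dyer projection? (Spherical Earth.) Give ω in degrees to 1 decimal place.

The Hobo–Dyer projection is cylindrical equal-area with φ₀ = 37.5°. For cylindrical equal-area with standard parallel φ₀, h = cos φ / cos φ₀ and k = cos φ₀ / cos φ, so h·k = 1.
At 70.5°: h = 0.4208, k = 2.377; principal scales a = 2.377, b = 0.4208.
sin(ω/2) = (a − b)/(a + b) = 1.956/2.797 = 0.6992, so ω = 2 arcsin(0.6992) ≈ 88.7°.

88.7°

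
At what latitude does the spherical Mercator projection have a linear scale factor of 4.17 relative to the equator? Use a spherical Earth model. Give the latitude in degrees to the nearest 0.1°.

76.1°

Mercator scale is k = sec φ = 1/cos φ.
1/cos φ = 4.17  ⇒  cos φ = 0.2398  ⇒  φ = arccos(0.2398) ≈ 76.1°.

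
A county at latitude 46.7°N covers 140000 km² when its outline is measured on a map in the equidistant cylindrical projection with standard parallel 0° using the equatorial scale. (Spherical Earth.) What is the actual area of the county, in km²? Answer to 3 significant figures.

In the plate carrée (x = Rλ, y = Rφ), meridians are true-scale (h = 1) and parallels are stretched by k = sec φ.
Areal scale = h·k = 1 × sec φ; at 46.7°, h = 1.000, k = 1.458, so h·k = 1.458.
True area = apparent / (areal scale) = 140000 / 1.458 ≈ 96000 km².

96000 km²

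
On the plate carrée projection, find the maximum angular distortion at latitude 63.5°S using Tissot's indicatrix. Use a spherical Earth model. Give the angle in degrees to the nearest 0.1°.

45.0°

In the plate carrée (x = Rλ, y = Rφ), meridians are true-scale (h = 1) and parallels are stretched by k = sec φ.
At 63.5°: h = 1.000, k = 2.241; principal scales a = 2.241, b = 1.000.
sin(ω/2) = (a − b)/(a + b) = 1.241/3.241 = 0.3829, so ω = 2 arcsin(0.3829) ≈ 45.0°.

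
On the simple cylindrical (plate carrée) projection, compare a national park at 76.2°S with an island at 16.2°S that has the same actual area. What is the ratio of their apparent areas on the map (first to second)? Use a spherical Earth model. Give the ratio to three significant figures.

4.03

In the plate carrée (x = Rλ, y = Rφ), meridians are true-scale (h = 1) and parallels are stretched by k = sec φ.
Areal scale at 76.2°: h·k = 1.000 × 4.192 = 4.192.
Areal scale at 16.2°: h·k = 1.000 × 1.041 = 1.041.
Ratio = 4.192/1.041 ≈ 4.03.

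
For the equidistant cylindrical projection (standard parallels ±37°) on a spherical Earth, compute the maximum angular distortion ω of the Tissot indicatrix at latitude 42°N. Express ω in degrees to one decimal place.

4.1°

In the equirectangular projection with standard parallel φ₀ = 37° (x = Rλ cos φ₀, y = Rφ), meridians are true-scale (h = 1) and the parallel scale is k = cos φ₀ / cos φ.
At 42°: h = 1.000, k = 1.075; principal scales a = 1.075, b = 1.000.
sin(ω/2) = (a − b)/(a + b) = 0.07467/2.075 = 0.03599, so ω = 2 arcsin(0.03599) ≈ 4.1°.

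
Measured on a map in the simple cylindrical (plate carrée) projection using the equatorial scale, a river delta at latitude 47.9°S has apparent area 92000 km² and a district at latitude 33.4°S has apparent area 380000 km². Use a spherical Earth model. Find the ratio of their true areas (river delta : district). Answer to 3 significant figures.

On the plate carrée, areal scale = h·k = 1 × sec φ, so true area = apparent × cos φ.
True area of river delta: 92000 × cos(47.9°) = 92000 × 0.6704 = 61680 km².
True area of district: 380000 × cos(33.4°) = 380000 × 0.8348 = 317200 km².
Ratio = 61680 / 317200 ≈ 0.194.

0.194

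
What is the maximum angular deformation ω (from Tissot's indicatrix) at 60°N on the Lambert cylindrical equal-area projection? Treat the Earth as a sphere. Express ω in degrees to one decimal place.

The Lambert cylindrical equal-area projection is the cylindrical equal-area projection with its standard parallel at the equator (φ₀ = 0). For cylindrical equal-area with standard parallel φ₀, h = cos φ / cos φ₀ and k = cos φ₀ / cos φ, so h·k = 1.
At 60°: h = 0.5000, k = 2.000; principal scales a = 2.000, b = 0.5000.
sin(ω/2) = (a − b)/(a + b) = 1.500/2.500 = 0.6000, so ω = 2 arcsin(0.6000) ≈ 73.7°.

73.7°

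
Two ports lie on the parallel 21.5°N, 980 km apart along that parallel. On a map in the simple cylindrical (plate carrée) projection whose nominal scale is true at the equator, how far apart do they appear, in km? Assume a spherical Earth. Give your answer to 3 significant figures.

In the plate carrée (x = Rλ, y = Rφ), meridians are true-scale (h = 1) and parallels are stretched by k = sec φ.
Along the parallel, k = sec 21.5° = 1/0.9304 = 1.075.
Map distance = 980 × 1.075 ≈ 1050 km.

1050 km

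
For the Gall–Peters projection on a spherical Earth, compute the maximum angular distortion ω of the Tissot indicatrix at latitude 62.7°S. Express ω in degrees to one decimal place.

The Gall–Peters projection is cylindrical equal-area with φ₀ = 45°. For cylindrical equal-area with standard parallel φ₀, h = cos φ / cos φ₀ and k = cos φ₀ / cos φ, so h·k = 1.
At 62.7°: h = 0.6486, k = 1.542; principal scales a = 1.542, b = 0.6486.
sin(ω/2) = (a − b)/(a + b) = 0.8931/2.190 = 0.4077, so ω = 2 arcsin(0.4077) ≈ 48.1°.

48.1°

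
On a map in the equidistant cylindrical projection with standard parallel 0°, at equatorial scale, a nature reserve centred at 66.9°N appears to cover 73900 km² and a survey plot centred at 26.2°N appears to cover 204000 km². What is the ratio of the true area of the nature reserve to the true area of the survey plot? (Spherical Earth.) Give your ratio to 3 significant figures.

Plate carrée has h = 1 and k = sec φ, giving areal scale sec φ; true area = (apparent area) · cos φ.
True area of nature reserve: 73900 × cos(66.9°) = 73900 × 0.3923 = 28990 km².
True area of survey plot: 204000 × cos(26.2°) = 204000 × 0.8973 = 183000 km².
Ratio = 28990 / 183000 ≈ 0.158.

0.158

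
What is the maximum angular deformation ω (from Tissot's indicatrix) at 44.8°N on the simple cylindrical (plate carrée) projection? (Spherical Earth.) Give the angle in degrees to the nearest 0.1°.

19.6°

Plate carrée maps x = Rλ, y = Rφ. The meridian scale is h = 1 and the parallel scale is k = 1/cos φ = sec φ.
At 44.8°: h = 1.000, k = 1.409; principal scales a = 1.409, b = 1.000.
sin(ω/2) = (a − b)/(a + b) = 0.4093/2.409 = 0.1699, so ω = 2 arcsin(0.1699) ≈ 19.6°.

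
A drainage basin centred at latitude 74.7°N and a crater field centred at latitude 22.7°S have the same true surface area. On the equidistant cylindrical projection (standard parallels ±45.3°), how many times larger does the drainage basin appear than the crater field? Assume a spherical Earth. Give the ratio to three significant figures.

In the equirectangular projection with standard parallel φ₀ = 45.3° (x = Rλ cos φ₀, y = Rφ), meridians are true-scale (h = 1) and the parallel scale is k = cos φ₀ / cos φ.
Areal scale at 74.7°: h·k = 1.000 × 2.666 = 2.666.
Areal scale at 22.7°: h·k = 1.000 × 0.7625 = 0.7625.
Ratio = 2.666/0.7625 ≈ 3.50.

3.50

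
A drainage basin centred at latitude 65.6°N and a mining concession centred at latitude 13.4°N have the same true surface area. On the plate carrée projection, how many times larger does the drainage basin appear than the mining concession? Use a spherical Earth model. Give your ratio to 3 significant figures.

2.35

In the plate carrée (x = Rλ, y = Rφ), meridians are true-scale (h = 1) and parallels are stretched by k = sec φ.
Areal scale at 65.6°: h·k = 1.000 × 2.421 = 2.421.
Areal scale at 13.4°: h·k = 1.000 × 1.028 = 1.028.
Ratio = 2.421/1.028 ≈ 2.35.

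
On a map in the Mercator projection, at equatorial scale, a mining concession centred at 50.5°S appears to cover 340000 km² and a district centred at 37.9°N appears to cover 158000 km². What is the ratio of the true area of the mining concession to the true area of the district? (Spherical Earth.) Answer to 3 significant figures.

1.40

Mercator's areal exaggeration is sec²φ; hence true area = (apparent area) · cos²φ.
True area of mining concession: 340000 × cos²(50.5°) = 340000 × 0.4046 = 137600 km².
True area of district: 158000 × cos²(37.9°) = 158000 × 0.6227 = 98380 km².
Ratio = 137600 / 98380 ≈ 1.40.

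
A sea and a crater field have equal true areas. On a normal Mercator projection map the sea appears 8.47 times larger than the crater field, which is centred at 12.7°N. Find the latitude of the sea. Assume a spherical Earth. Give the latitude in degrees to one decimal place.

70.4°

Mercator areal scale is sec²φ, so apparent-area ratio = sec²φ₁ / sec²φ₂ = cos²φ₂ / cos²φ₁.
cos²φ₂ / cos²φ₁ = 8.47  ⇒  cos φ₁ = cos 12.7° / √8.47 = 0.9755/2.910 = 0.3352.
φ₁ = arccos(0.3352) ≈ 70.4°.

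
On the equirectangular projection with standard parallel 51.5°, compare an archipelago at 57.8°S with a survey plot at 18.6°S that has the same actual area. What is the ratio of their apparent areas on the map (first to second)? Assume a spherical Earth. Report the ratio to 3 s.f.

1.78

The equidistant cylindrical projection with φ₀ = 51.5° has h = 1 (meridians true) and k = cos φ₀ / cos φ along parallels.
Areal scale at 57.8°: h·k = 1.000 × 1.168 = 1.168.
Areal scale at 18.6°: h·k = 1.000 × 0.6568 = 0.6568.
Ratio = 1.168/0.6568 ≈ 1.78.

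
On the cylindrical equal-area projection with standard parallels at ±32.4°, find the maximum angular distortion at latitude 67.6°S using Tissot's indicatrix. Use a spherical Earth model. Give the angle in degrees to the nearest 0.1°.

Cylindrical equal-area (φ₀ = 32.4°): h = cos φ / cos 32.4° along meridians, k = cos 32.4° / cos φ along parallels; h·k = 1.
At 67.6°: h = 0.4513, k = 2.216; principal scales a = 2.216, b = 0.4513.
sin(ω/2) = (a − b)/(a + b) = 1.764/2.667 = 0.6615, so ω = 2 arcsin(0.6615) ≈ 82.8°.

82.8°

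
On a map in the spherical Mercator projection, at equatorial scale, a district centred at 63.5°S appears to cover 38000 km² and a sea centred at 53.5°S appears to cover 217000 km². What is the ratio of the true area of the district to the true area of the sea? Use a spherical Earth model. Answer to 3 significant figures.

Since Mercator area scale is 1/cos²φ, the true area equals the apparent area multiplied by cos²φ.
True area of district: 38000 × cos²(63.5°) = 38000 × 0.1991 = 7566 km².
True area of sea: 217000 × cos²(53.5°) = 217000 × 0.3538 = 76780 km².
Ratio = 7566 / 76780 ≈ 0.0985.

0.0985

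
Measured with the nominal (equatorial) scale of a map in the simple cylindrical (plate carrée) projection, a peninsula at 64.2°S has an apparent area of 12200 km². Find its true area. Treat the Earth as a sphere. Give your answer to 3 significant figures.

In the plate carrée (x = Rλ, y = Rφ), meridians are true-scale (h = 1) and parallels are stretched by k = sec φ.
Areal scale = h·k = 1 × sec φ; at 64.2°, h = 1.000, k = 2.298, so h·k = 2.298.
True area = apparent / (areal scale) = 12200 / 2.298 ≈ 5310 km².

5310 km²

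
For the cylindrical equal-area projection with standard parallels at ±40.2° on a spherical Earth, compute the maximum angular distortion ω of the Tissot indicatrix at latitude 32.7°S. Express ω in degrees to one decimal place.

11.1°

Cylindrical equal-area (φ₀ = 40.2°): h = cos φ / cos 40.2° along meridians, k = cos 40.2° / cos φ along parallels; h·k = 1.
At 32.7°: h = 1.102, k = 0.9076; principal scales a = 1.102, b = 0.9076.
sin(ω/2) = (a − b)/(a + b) = 0.1941/2.009 = 0.09660, so ω = 2 arcsin(0.09660) ≈ 11.1°.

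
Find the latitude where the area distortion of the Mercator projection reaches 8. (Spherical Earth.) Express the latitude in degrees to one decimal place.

Mercator areal scale is sec²φ.
sec²φ = 8  ⇒  cos²φ = 0.1250  ⇒  cos φ = 0.3536.
φ = arccos(0.3536) ≈ 69.3°.

69.3°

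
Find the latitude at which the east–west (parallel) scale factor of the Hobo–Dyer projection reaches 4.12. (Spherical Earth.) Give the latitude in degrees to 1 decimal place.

The Hobo–Dyer projection is cylindrical equal-area with φ₀ = 37.5°. For cylindrical equal-area with standard parallel φ₀, h = cos φ / cos φ₀ and k = cos φ₀ / cos φ, so h·k = 1.
k = cos φ₀ / cos φ = 4.12  ⇒  cos φ = cos 37.5° / 4.12 = 0.1926.
φ = arccos(0.1926) ≈ 78.9°.

78.9°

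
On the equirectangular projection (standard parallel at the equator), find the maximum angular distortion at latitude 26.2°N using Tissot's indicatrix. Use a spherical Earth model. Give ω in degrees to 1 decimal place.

Plate carrée maps x = Rλ, y = Rφ. The meridian scale is h = 1 and the parallel scale is k = 1/cos φ = sec φ.
At 26.2°: h = 1.000, k = 1.115; principal scales a = 1.115, b = 1.000.
sin(ω/2) = (a − b)/(a + b) = 0.1145/2.115 = 0.05415, so ω = 2 arcsin(0.05415) ≈ 6.2°.

6.2°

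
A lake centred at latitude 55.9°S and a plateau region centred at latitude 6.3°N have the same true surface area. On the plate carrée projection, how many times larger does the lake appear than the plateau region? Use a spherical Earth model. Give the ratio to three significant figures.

1.77

In the plate carrée (x = Rλ, y = Rφ), meridians are true-scale (h = 1) and parallels are stretched by k = sec φ.
Areal scale at 55.9°: h·k = 1.000 × 1.784 = 1.784.
Areal scale at 6.3°: h·k = 1.000 × 1.006 = 1.006.
Ratio = 1.784/1.006 ≈ 1.77.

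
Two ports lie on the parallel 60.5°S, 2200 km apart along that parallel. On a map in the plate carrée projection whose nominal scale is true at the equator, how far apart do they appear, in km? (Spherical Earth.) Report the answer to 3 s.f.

4470 km

For the equirectangular projection with φ₀ = 0 (plate carrée), h = 1 along meridians and k = sec φ along parallels.
Along the parallel, k = sec 60.5° = 1/0.4924 = 2.031.
Map distance = 2200 × 2.031 ≈ 4470 km.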